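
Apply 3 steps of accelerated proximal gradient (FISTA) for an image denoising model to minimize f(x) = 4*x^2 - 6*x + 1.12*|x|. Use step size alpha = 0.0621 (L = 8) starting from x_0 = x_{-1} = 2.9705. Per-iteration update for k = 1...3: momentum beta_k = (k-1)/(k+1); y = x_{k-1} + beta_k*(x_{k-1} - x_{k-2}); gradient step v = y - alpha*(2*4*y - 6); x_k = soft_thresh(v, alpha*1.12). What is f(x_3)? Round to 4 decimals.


FISTA on f(x) = 4*x^2 - 6*x + 1.12*|x|
L = 8, alpha = 0.0621
Iteration 1: beta = 0.0, y = 2.9705 + 0.0*(2.9705 - 2.9705) = 2.9705
  grad(y) = 17.764, v = y - alpha*grad = 1.8674
  prox(v) = soft_thresh(1.8674, 0.0696) = 1.7978
Iteration 2: beta = 0.3333, y = 1.7978 + 0.3333*(1.7978 - 2.9705) = 1.4069
  grad(y) = 5.2552, v = y - alpha*grad = 1.0806
  prox(v) = soft_thresh(1.0806, 0.0696) = 1.011
Iteration 3: beta = 0.5, y = 1.011 + 0.5*(1.011 - 1.7978) = 0.6176
  grad(y) = -1.0592, v = y - alpha*grad = 0.6834
  prox(v) = soft_thresh(0.6834, 0.0696) = 0.6138
f(x_3) = 4*0.6138^2 - 6*0.6138 + 1.12*|0.6138| = -1.4883


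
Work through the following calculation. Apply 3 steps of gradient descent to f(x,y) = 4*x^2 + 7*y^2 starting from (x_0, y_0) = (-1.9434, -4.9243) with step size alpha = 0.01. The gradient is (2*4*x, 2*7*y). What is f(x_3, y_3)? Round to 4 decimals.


Gradient descent on f(x,y) = 4*x^2 + 7*y^2.
Starting point: (-1.9434, -4.9243), alpha = 0.01
Step 1: grad_x = 2*4*-1.9434 = -15.5472, grad_y = 2*7*-4.9243 = -68.9402
  x_1 = -1.9434 - 0.01*-15.5472 = -1.7879
  y_1 = -4.9243 - 0.01*-68.9402 = -4.2349
Step 2: grad_x = 2*4*-1.7879 = -14.3034, grad_y = 2*7*-4.2349 = -59.2886
  x_2 = -1.7879 - 0.01*-14.3034 = -1.6449
  y_2 = -4.2349 - 0.01*-59.2886 = -3.642
Step 3: grad_x = 2*4*-1.6449 = -13.1592, grad_y = 2*7*-3.642 = -50.9882
  x_3 = -1.6449 - 0.01*-13.1592 = -1.5133
  y_3 = -3.642 - 0.01*-50.9882 = -3.1321
f(-1.5133, -3.1321) = 4*(-1.5133)^2 + 7*(-3.1321)^2 = 77.832


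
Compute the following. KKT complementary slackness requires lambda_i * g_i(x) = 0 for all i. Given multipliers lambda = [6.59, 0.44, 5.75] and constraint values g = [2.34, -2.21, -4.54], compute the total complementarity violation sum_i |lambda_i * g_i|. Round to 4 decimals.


KKT complementary slackness check:
lambda_1 * g_1 = 6.59 * 2.34 = 15.4206
lambda_2 * g_2 = 0.44 * -2.21 = -0.9724
lambda_3 * g_3 = 5.75 * -4.54 = -26.105
Total violation = 15.4206 + 0.9724 + 26.105 = 42.498


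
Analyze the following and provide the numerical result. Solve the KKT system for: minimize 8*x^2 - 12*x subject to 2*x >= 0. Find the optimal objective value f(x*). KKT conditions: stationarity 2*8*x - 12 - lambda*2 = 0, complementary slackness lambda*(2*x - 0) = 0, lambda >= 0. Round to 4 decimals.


Step 1: Try lambda = 0 (constraint inactive).
Stationarity: 2*8*x - 12 = 0
x* = 12/(2*8) = 0.75
Check constraint: 2*0.75 = 1.5 >= 0 -- satisfied.
Step 2: Compute optimal value.
f(x*) = 8*0.75^2 - 12*0.75 = -4.5


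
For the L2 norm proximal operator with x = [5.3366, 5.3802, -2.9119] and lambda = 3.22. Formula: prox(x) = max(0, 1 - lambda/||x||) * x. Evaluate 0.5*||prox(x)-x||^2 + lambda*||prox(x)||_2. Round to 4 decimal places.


Step 1: Compute ||x||.
||x|| = 8.1182
Step 2: Compute scaling factor.
scale = max(0, 1 - 3.22/8.1182) = 0.6034
Step 3: prox(x) = [3.2199, 3.2462, -1.7569]
||prox(x)|| = 4.8982
Step 4: Proximal objective.
0.5*||prox-x||^2 = 5.1842
lambda*||prox|| = 15.7722
Total = 20.9564


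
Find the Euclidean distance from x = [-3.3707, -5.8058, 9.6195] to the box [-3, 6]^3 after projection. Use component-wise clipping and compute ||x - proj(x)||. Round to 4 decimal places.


Project each component onto [-3, 6].
clip(-3.3707) = -3.0, clip(-5.8058) = -3.0, clip(9.6195) = 6.0
Projection = [-3.0, -3.0, 6.0]
Squared diffs: [0.1374, 7.8725, 13.1008]
Distance = sqrt(21.1107) = 4.5946


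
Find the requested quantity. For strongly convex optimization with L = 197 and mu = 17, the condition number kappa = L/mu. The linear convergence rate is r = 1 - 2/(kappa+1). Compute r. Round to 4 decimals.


Step 1: Compute the condition number.
kappa = L/mu = 197/17 = 11.5882
Step 2: Compute the convergence rate.
r = 1 - 2/(kappa + 1) = 1 - 2*mu/(L + mu) = (L - mu)/(L + mu) = 180/214 = 0.8411


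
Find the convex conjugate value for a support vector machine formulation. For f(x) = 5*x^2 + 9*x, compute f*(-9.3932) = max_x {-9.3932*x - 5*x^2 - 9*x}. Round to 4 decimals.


f*(y) = sup_x {y*x - a*x^2 - b*x} = sup_x {(y-b)*x - a*x^2}
FOC: (y - b) - 2a*x = 0 => x* = (y - b)/(2a)
x* = (-9.3932 - 9)/(2*5) = -1.8393
f*(-9.3932) = (y-b)^2/(4a) = (-9.3932 - 9)^2/(4*5)
= 338.3098/20 = 16.9155


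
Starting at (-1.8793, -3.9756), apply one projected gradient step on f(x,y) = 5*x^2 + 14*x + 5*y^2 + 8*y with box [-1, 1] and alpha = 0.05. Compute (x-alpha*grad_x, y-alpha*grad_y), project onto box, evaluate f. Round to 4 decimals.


Step 1: Compute gradient at (-1.8793, -3.9756).
grad_x = 2*5*-1.8793 + 14 = -4.793
grad_y = 2*5*-3.9756 + 8 = -31.756
Step 2: Gradient step.
x_raw = -1.8793 - 0.05*-4.793 = -1.6397
y_raw = -3.9756 - 0.05*-31.756 = -2.3878
Step 3: Project onto [-1, 1].
x_proj = clip(-1.6397) = -1.0
y_proj = clip(-2.3878) = -1.0
Step 4: Evaluate f.
f(-1.0, -1.0) = -12.0


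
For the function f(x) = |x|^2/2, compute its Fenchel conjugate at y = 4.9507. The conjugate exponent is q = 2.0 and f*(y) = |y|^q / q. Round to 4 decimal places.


The conjugate exponent q satisfies 1/p + 1/q = 1.
p = 2, so q = 2/(2 - 1) = 2.0
|y|^q = 4.9507^2.0 = 24.5094
f*(4.9507) = 24.5094 / 2.0 = 12.2547


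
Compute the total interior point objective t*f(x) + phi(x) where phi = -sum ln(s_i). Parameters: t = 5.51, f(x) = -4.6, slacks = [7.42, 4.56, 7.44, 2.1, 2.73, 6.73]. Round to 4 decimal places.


Step 1: Compute log-barrier.
ln values: [2.0042, 1.5173, 2.0069, 0.7419, 1.0043, 1.9066]
phi = -(2.0042 + 1.5173 + 2.0069 + 0.7419 + 1.0043 + 1.9066) = -9.1812
Step 2: Compute augmented objective.
t*f(x) = 5.51*-4.6 = -25.346
Total = -25.346 - 9.1812 = -34.5272


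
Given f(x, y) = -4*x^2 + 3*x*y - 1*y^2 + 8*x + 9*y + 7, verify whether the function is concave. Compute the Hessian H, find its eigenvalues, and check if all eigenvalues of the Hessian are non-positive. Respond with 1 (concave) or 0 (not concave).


The Hessian of f(x,y) = -4*x^2 + 3*x*y - 1*y^2 + 8*x + 9*y + 7 is:
H = [[-8, 3], [3, -2]]
Trace = -8 - 2 = -10
Determinant = -8*-2 - (3)^2 = 7
Discriminant = (-10)^2 - 4*7 = 72.0
Eigenvalues: lambda_1 = -9.2426, lambda_2 = -0.7574
The function is concave.

1


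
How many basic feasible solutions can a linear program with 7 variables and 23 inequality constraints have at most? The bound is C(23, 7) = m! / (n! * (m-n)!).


Each vertex corresponds to some choice of n active constraints out of m, so the number of vertices is at most C(m, n) = m! / (n!(m-n)!).
m = 23, n = 7
Numerator: 23 * 22 * 21 * 20 * 19 * 18 * 17
Denominator: 7! = 5040
C(23, 7) = 245157


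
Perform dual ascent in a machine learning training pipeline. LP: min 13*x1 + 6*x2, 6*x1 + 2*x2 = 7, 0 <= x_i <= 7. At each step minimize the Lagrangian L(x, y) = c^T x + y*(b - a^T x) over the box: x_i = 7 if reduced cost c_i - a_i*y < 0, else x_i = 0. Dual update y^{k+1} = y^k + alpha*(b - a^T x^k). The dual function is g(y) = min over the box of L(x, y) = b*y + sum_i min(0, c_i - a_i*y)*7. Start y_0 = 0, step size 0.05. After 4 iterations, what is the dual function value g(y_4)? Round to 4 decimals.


Dual ascent for LP: min 13*x1 + 6*x2, 6*x1 + 2*x2 = 7, 0 <= x_i <= 7
Step 1: y^k = 0.0, reduced costs: (13.0, 6.0)
  x^k = (0.0, 0.0), subgradient = b - a^T x = 7.0
  y^{k+1} = 0.0 + 0.05*7.0 = 0.35
Step 2: y^k = 0.35, reduced costs: (10.9, 5.3)
  x^k = (0.0, 0.0), subgradient = b - a^T x = 7.0
  y^{k+1} = 0.35 + 0.05*7.0 = 0.7
Step 3: y^k = 0.7, reduced costs: (8.8, 4.6)
  x^k = (0.0, 0.0), subgradient = b - a^T x = 7.0
  y^{k+1} = 0.7 + 0.05*7.0 = 1.05
Step 4: y^k = 1.05, reduced costs: (6.7, 3.9)
  x^k = (0.0, 0.0), subgradient = b - a^T x = 7.0
  y^{k+1} = 1.05 + 0.05*7.0 = 1.4
Dual objective at y_4 = 1.4: reduced costs (4.6, 3.2), box minimizer x = (0.0, 0.0)
g(y_4) = b*y + (c1 - a1*y)*x1 + (c2 - a2*y)*x2 = 7*1.4 + 4.6*0.0 + 3.2*0.0 = 9.8 + 0.0 + 0.0 = 9.8


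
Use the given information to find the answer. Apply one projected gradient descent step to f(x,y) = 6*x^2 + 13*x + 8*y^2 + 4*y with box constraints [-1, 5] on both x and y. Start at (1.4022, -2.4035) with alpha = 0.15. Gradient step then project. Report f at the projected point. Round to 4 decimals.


Step 1: Compute gradient at (1.4022, -2.4035).
grad_x = 2*6*1.4022 + 13 = 29.8264
grad_y = 2*8*-2.4035 + 4 = -34.456
Step 2: Gradient step.
x_raw = 1.4022 - 0.15*29.8264 = -3.0718
y_raw = -2.4035 - 0.15*-34.456 = 2.7649
Step 3: Project onto [-1, 5].
x_proj = clip(-3.0718) = -1.0
y_proj = clip(2.7649) = 2.7649
Step 4: Evaluate f.
f(-1.0, 2.7649) = 65.217


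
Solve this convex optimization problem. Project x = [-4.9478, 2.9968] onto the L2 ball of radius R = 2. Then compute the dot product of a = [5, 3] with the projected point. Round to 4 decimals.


Step 1: Compute ||x|| (intermediates to 6 decimals).
||x|| = sqrt((-4.9478)^2 + 2.9968^2) = 5.784595
Step 2: Project.
Since ||x|| > R, scale = R/||x|| = 2/5.784595 = 0.345746, proj(x) = scale * x
proj(x) = [-1.710682, 1.036132]
Step 3: Dot product.
a^T * proj(x) = 5*(-1.710682) + 3*1.036132 = -5.445


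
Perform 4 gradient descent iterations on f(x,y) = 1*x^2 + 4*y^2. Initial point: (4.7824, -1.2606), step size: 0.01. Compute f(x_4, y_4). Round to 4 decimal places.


Gradient descent on f(x,y) = 1*x^2 + 4*y^2.
Starting point: (4.7824, -1.2606), alpha = 0.01
Step 1: grad_x = 2*1*4.7824 = 9.5648, grad_y = 2*4*-1.2606 = -10.0848
  x_1 = 4.7824 - 0.01*9.5648 = 4.6868
  y_1 = -1.2606 - 0.01*-10.0848 = -1.1598
Step 2: grad_x = 2*1*4.6868 = 9.3735, grad_y = 2*4*-1.1598 = -9.278
  x_2 = 4.6868 - 0.01*9.3735 = 4.593
  y_2 = -1.1598 - 0.01*-9.278 = -1.067
Step 3: grad_x = 2*1*4.593 = 9.186, grad_y = 2*4*-1.067 = -8.5358
  x_3 = 4.593 - 0.01*9.186 = 4.5012
  y_3 = -1.067 - 0.01*-8.5358 = -0.9816
Step 4: grad_x = 2*1*4.5012 = 9.0023, grad_y = 2*4*-0.9816 = -7.8529
  x_4 = 4.5012 - 0.01*9.0023 = 4.4111
  y_4 = -0.9816 - 0.01*-7.8529 = -0.9031
f(4.4111, -0.9031) = 1*4.4111^2 + 4*(-0.9031)^2 = 22.7203


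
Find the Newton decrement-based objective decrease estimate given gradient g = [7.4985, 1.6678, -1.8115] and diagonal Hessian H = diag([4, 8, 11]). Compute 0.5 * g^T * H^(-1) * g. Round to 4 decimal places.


Step 1: H is diagonal, so H^(-1) * g = [1.8746, 0.2085, -0.1647].
Step 2: g^T H^(-1) g = sum_i g_i^2 / H_ii
  = (7.4985)^2/4 + (1.6678)^2/8 + (-1.8115)^2/11
  = 14.0569 + 0.3477 + 0.2983 = 14.7029
Step 3: Objective decrease = 0.5 * g^T H^(-1) g = 7.3514


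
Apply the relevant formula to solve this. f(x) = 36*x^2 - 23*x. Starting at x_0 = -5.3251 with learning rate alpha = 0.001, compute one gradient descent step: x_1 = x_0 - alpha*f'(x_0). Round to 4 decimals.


We compute the gradient at x_0 and apply the update.
f'(x) = 72*x - 23
f'(-5.3251) = 72*-5.3251 - 23 = -406.4072
x_1 = -5.3251 - 0.001*-406.4072 = -4.9187


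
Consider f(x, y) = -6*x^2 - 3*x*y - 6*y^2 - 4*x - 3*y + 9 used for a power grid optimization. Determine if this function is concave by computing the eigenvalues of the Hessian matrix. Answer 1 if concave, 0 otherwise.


The Hessian of f(x,y) = -6*x^2 - 3*x*y - 6*y^2 - 4*x - 3*y + 9 is:
H = [[-12, -3], [-3, -12]]
Trace = -12 - 12 = -24
Determinant = -12*-12 - (-3)^2 = 135
Discriminant = (-24)^2 - 4*135 = 36.0
Eigenvalues: lambda_1 = -15.0, lambda_2 = -9.0
The function is concave.

1


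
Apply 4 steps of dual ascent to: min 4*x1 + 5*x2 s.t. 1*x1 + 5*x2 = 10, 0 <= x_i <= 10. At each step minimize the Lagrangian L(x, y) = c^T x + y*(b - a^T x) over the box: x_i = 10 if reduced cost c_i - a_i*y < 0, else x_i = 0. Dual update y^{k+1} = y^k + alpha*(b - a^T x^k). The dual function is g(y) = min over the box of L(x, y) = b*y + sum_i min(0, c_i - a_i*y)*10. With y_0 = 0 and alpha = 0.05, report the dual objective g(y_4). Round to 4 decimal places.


Dual ascent for LP: min 4*x1 + 5*x2, 1*x1 + 5*x2 = 10, 0 <= x_i <= 10
Step 1: y^k = 0.0, reduced costs: (4.0, 5.0)
  x^k = (0.0, 0.0), subgradient = b - a^T x = 10.0
  y^{k+1} = 0.0 + 0.05*10.0 = 0.5
Step 2: y^k = 0.5, reduced costs: (3.5, 2.5)
  x^k = (0.0, 0.0), subgradient = b - a^T x = 10.0
  y^{k+1} = 0.5 + 0.05*10.0 = 1.0
Step 3: y^k = 1.0, reduced costs: (3.0, 0.0)
  x^k = (0.0, 0.0), subgradient = b - a^T x = 10.0
  y^{k+1} = 1.0 + 0.05*10.0 = 1.5
Step 4: y^k = 1.5, reduced costs: (2.5, -2.5)
  x^k = (0.0, 10.0), subgradient = b - a^T x = -40.0
  y^{k+1} = 1.5 + 0.05*-40.0 = -0.5
Dual objective at y_4 = -0.5: reduced costs (4.5, 7.5), box minimizer x = (0.0, 0.0)
g(y_4) = b*y + (c1 - a1*y)*x1 + (c2 - a2*y)*x2 = 10*(-0.5) + 4.5*0.0 + 7.5*0.0 = -5.0 + 0.0 + 0.0 = -5.0


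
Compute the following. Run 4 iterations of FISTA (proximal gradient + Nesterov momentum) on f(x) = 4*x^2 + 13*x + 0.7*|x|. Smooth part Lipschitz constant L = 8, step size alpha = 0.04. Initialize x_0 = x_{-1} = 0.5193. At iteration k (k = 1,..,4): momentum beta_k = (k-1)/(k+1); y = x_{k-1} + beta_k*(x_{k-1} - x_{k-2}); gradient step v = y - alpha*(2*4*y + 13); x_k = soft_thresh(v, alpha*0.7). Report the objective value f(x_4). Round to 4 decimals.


FISTA on f(x) = 4*x^2 + 13*x + 0.7*|x|
L = 8, alpha = 0.04
Iteration 1: beta = 0.0, y = 0.5193 + 0.0*(0.5193 - 0.5193) = 0.5193
  grad(y) = 17.1544, v = y - alpha*grad = -0.1669
  prox(v) = soft_thresh(-0.1669, 0.028) = -0.1389
Iteration 2: beta = 0.3333, y = -0.1389 + 0.3333*(-0.1389 - 0.5193) = -0.3583
  grad(y) = 10.1339, v = y - alpha*grad = -0.7636
  prox(v) = soft_thresh(-0.7636, 0.028) = -0.7356
Iteration 3: beta = 0.5, y = -0.7356 + 0.5*(-0.7356 + 0.1389) = -1.034
  grad(y) = 4.728, v = y - alpha*grad = -1.2231
  prox(v) = soft_thresh(-1.2231, 0.028) = -1.1951
Iteration 4: beta = 0.6, y = -1.1951 + 0.6*(-1.1951 + 0.7356) = -1.4708
  grad(y) = 1.2335, v = y - alpha*grad = -1.5202
  prox(v) = soft_thresh(-1.5202, 0.028) = -1.4922
f(x_4) = 4*(-1.4922)^2 + 13*(-1.4922) + 0.7*|-1.4922| = -9.4474


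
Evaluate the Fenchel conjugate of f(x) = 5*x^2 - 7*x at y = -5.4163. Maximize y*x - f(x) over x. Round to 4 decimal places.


f*(y) = sup_x {y*x - a*x^2 - b*x} = sup_x {(y-b)*x - a*x^2}
FOC: (y - b) - 2a*x = 0 => x* = (y - b)/(2a)
x* = (-5.4163 + 7)/(2*5) = 0.1584
f*(-5.4163) = (y-b)^2/(4a) = (-5.4163 + 7)^2/(4*5)
= 2.5081/20 = 0.1254


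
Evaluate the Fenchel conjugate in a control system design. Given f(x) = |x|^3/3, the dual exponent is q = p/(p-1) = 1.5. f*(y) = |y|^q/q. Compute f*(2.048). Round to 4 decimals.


The conjugate exponent q satisfies 1/p + 1/q = 1.
p = 3, so q = 3/(3 - 1) = 1.5
|y|^q = 2.048^1.5 = 2.9309
f*(2.048) = 2.9309 / 1.5 = 1.9539


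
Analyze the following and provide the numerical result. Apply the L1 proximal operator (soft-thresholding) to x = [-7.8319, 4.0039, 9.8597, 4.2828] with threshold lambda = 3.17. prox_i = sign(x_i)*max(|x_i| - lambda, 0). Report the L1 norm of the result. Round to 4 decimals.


Soft-thresholding with lambda = 3.17:
prox(-7.8319) = sign(-7.8319)*max(|-7.8319| - 3.17, 0) = -4.6619
prox(4.0039) = sign(4.0039)*max(|4.0039| - 3.17, 0) = 0.8339
prox(9.8597) = sign(9.8597)*max(|9.8597| - 3.17, 0) = 6.6897
prox(4.2828) = sign(4.2828)*max(|4.2828| - 3.17, 0) = 1.1128
prox(x) = [-4.6619, 0.8339, 6.6897, 1.1128]
||prox(x)||_1 = 4.6619 + 0.8339 + 6.6897 + 1.1128 = 13.2983


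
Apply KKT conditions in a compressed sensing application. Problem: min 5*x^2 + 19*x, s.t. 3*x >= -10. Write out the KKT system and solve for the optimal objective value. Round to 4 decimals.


Step 1: Try lambda = 0 (constraint inactive).
Stationarity: 2*5*x + 19 = 0
x* = -19/(2*5) = -1.9
Check constraint: 3*-1.9 = -5.7 >= -10 -- satisfied.
Step 2: Compute optimal value.
f(x*) = 5*(-1.9)^2 + 19*(-1.9) = -18.05


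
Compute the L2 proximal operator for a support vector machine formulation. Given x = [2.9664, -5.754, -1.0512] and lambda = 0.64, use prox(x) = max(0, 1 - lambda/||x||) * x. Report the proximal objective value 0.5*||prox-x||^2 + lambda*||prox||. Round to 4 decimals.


Step 1: Compute ||x||.
||x|| = 6.5584
Step 2: Compute scaling factor.
scale = max(0, 1 - 0.64/6.5584) = 0.9024
Step 3: prox(x) = [2.6769, -5.1925, -0.9486]
||prox(x)|| = 5.9184
Step 4: Proximal objective.
0.5*||prox-x||^2 = 0.2048
lambda*||prox|| = 3.7878
Total = 3.9926


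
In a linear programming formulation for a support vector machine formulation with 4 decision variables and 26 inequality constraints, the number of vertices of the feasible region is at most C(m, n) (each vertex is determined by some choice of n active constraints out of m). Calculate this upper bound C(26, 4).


Each vertex corresponds to some choice of n active constraints out of m, so the number of vertices is at most C(m, n) = m! / (n!(m-n)!).
m = 26, n = 4
Numerator: 26 * 25 * 24 * 23
Denominator: 4! = 24
C(26, 4) = 14950


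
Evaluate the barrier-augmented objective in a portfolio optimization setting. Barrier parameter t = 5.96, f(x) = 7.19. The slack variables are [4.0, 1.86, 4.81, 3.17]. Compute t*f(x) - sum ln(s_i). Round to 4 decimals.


Step 1: Compute log-barrier.
ln values: [1.3863, 0.6206, 1.5707, 1.1537]
phi = -(1.3863 + 0.6206 + 1.5707 + 1.1537) = -4.7313
Step 2: Compute augmented objective.
t*f(x) = 5.96*7.19 = 42.8524
Total = 42.8524 - 4.7313 = 38.1211


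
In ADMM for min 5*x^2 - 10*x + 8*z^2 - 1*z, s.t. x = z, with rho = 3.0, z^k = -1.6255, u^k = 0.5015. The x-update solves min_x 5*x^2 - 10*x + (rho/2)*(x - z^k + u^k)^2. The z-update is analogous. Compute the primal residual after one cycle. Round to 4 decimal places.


ADMM iteration with rho = 3.0, z^k = -1.6255, u^k = 0.5015
Step 1: x-update.
Minimize 5*x^2 - 10*x + (3.0/2)*(x + 1.6255 + 0.5015)^2
FOC: (2*5 + 3.0)*x = 10 + 3.0*(-1.6255 - 0.5015)
x^{k+1} = 0.2784
Step 2: z-update.
Minimize 8*z^2 - 1*z + (3.0/2)*(0.2784 - z + 0.5015)^2
FOC: (2*8 + 3.0)*z = 1 + 3.0*(0.2784 + 0.5015)
z^{k+1} = 0.1758
Step 3: u-update.
u^{k+1} = 0.5015 + 0.2784 - 0.1758 = 0.6041
Step 4: Primal residual = |0.2784 - 0.1758| = 0.1026


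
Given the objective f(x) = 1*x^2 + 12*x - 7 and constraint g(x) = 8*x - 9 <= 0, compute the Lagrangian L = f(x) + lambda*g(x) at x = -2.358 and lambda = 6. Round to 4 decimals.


Step 1: Evaluate f(x).
f(-2.358) = 1*(-2.358)^2 + 12*(-2.358) - 7 = -29.7358
Step 2: Evaluate g(x).
g(-2.358) = 8*-2.358 - 9 = -27.864
Step 3: Compute Lagrangian.
L = -29.7358 + 6*-27.864 = -196.9198


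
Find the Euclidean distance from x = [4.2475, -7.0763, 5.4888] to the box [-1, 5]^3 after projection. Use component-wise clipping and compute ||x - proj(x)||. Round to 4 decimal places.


Project each component onto [-1, 5].
clip(4.2475) = 4.2475, clip(-7.0763) = -1.0, clip(5.4888) = 5.0
Projection = [4.2475, -1.0, 5.0]
Squared diffs: [0.0, 36.9214, 0.2389]
Distance = sqrt(37.1603) = 6.0959


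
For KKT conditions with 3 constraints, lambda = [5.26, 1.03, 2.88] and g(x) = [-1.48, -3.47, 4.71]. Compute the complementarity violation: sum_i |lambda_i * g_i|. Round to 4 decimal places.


KKT complementary slackness check:
lambda_1 * g_1 = 5.26 * -1.48 = -7.7848
lambda_2 * g_2 = 1.03 * -3.47 = -3.5741
lambda_3 * g_3 = 2.88 * 4.71 = 13.5648
Total violation = 7.7848 + 3.5741 + 13.5648 = 24.9237


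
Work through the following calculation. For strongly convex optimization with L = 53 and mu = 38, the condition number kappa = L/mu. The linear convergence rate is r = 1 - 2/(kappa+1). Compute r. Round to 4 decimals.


Step 1: Compute the condition number.
kappa = L/mu = 53/38 = 1.3947
Step 2: Compute the convergence rate.
r = 1 - 2/(kappa + 1) = 1 - 2*mu/(L + mu) = (L - mu)/(L + mu) = 15/91 = 0.1648


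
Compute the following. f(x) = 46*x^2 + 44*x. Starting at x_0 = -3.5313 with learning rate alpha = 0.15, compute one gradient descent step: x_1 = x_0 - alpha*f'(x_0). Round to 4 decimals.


We compute the gradient at x_0 and apply the update.
f'(x) = 92*x + 44
f'(-3.5313) = 92*-3.5313 + 44 = -280.8796
x_1 = -3.5313 - 0.15*-280.8796 = 38.6006


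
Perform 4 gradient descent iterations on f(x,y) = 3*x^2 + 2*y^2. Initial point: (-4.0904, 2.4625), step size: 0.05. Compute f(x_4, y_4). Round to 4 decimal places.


Gradient descent on f(x,y) = 3*x^2 + 2*y^2.
Starting point: (-4.0904, 2.4625), alpha = 0.05
Step 1: grad_x = 2*3*-4.0904 = -24.5424, grad_y = 2*2*2.4625 = 9.85
  x_1 = -4.0904 - 0.05*-24.5424 = -2.8633
  y_1 = 2.4625 - 0.05*9.85 = 1.97
Step 2: grad_x = 2*3*-2.8633 = -17.1797, grad_y = 2*2*1.97 = 7.88
  x_2 = -2.8633 - 0.05*-17.1797 = -2.0043
  y_2 = 1.97 - 0.05*7.88 = 1.576
Step 3: grad_x = 2*3*-2.0043 = -12.0258, grad_y = 2*2*1.576 = 6.304
  x_3 = -2.0043 - 0.05*-12.0258 = -1.403
  y_3 = 1.576 - 0.05*6.304 = 1.2608
Step 4: grad_x = 2*3*-1.403 = -8.418, grad_y = 2*2*1.2608 = 5.0432
  x_4 = -1.403 - 0.05*-8.418 = -0.9821
  y_4 = 1.2608 - 0.05*5.0432 = 1.0086
f(-0.9821, 1.0086) = 3*(-0.9821)^2 + 2*1.0086^2 = 4.9283


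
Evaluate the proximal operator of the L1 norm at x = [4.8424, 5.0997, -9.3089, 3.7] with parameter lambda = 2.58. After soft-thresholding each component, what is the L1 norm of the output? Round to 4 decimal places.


Soft-thresholding with lambda = 2.58:
prox(4.8424) = sign(4.8424)*max(|4.8424| - 2.58, 0) = 2.2624
prox(5.0997) = sign(5.0997)*max(|5.0997| - 2.58, 0) = 2.5197
prox(-9.3089) = sign(-9.3089)*max(|-9.3089| - 2.58, 0) = -6.7289
prox(3.7) = sign(3.7)*max(|3.7| - 2.58, 0) = 1.12
prox(x) = [2.2624, 2.5197, -6.7289, 1.12]
||prox(x)||_1 = 2.2624 + 2.5197 + 6.7289 + 1.12 = 12.631


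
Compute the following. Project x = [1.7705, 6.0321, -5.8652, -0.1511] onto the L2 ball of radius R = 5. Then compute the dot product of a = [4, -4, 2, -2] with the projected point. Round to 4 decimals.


Step 1: Compute ||x|| (intermediates to 6 decimals).
||x|| = sqrt(1.7705^2 + 6.0321^2 + (-5.8652)^2 + (-0.1511)^2) = 8.599087
Step 2: Project.
Since ||x|| > R, scale = R/||x|| = 5/8.599087 = 0.581457, proj(x) = scale * x
proj(x) = [1.02947, 3.507407, -3.410362, -0.087858]
Step 3: Dot product.
a^T * proj(x) = 4*1.02947 - 4*3.507407 + 2*(-3.410362) - 2*(-0.087858) = -16.5568


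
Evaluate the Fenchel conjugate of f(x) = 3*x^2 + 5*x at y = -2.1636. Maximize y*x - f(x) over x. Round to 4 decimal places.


f*(y) = sup_x {y*x - a*x^2 - b*x} = sup_x {(y-b)*x - a*x^2}
FOC: (y - b) - 2a*x = 0 => x* = (y - b)/(2a)
x* = (-2.1636 - 5)/(2*3) = -1.1939
f*(-2.1636) = (y-b)^2/(4a) = (-2.1636 - 5)^2/(4*3)
= 51.3172/12 = 4.2764


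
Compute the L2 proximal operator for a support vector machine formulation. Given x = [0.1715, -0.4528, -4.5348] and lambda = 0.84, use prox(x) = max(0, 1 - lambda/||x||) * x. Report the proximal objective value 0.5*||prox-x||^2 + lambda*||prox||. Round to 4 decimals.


Step 1: Compute ||x||.
||x|| = 4.5606
Step 2: Compute scaling factor.
scale = max(0, 1 - 0.84/4.5606) = 0.8158
Step 3: prox(x) = [0.1399, -0.3694, -3.6995]
||prox(x)|| = 3.7206
Step 4: Proximal objective.
0.5*||prox-x||^2 = 0.3528
lambda*||prox|| = 3.1253
Total = 3.4781


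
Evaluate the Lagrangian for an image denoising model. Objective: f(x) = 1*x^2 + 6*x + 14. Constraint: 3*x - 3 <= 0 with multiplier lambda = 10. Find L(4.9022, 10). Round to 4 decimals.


Step 1: Evaluate f(x).
f(4.9022) = 1*4.9022^2 + 6*4.9022 + 14 = 67.4448
Step 2: Evaluate g(x).
g(4.9022) = 3*4.9022 - 3 = 11.7066
Step 3: Compute Lagrangian.
L = 67.4448 + 10*11.7066 = 184.5108


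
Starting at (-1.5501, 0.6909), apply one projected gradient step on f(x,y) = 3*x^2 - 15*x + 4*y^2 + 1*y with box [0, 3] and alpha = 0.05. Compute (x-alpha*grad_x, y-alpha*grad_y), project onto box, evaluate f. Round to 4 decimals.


Step 1: Compute gradient at (-1.5501, 0.6909).
grad_x = 2*3*-1.5501 - 15 = -24.3006
grad_y = 2*4*0.6909 + 1 = 6.5272
Step 2: Gradient step.
x_raw = -1.5501 - 0.05*-24.3006 = -0.3351
y_raw = 0.6909 - 0.05*6.5272 = 0.3645
Step 3: Project onto [0, 3].
x_proj = clip(-0.3351) = 0.0
y_proj = clip(0.3645) = 0.3645
Step 4: Evaluate f.
f(0.0, 0.3645) = 0.8961


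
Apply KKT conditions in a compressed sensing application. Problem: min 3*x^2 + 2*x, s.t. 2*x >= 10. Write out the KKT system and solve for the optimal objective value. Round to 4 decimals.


Step 1: Try lambda = 0 (constraint inactive).
x_unc = -2/(2*3) = -0.3333
Check: 2*-0.3333 = -0.6666 < 10 -- violated!
Step 2: Constraint must be active: 2*x = 10
x* = 10/2 = 5.0
lambda = (2*3*5.0 + 2)/2 = 16.0
Step 3: Compute optimal value.
f(x*) = 3*5.0^2 + 2*5.0 = 85.0


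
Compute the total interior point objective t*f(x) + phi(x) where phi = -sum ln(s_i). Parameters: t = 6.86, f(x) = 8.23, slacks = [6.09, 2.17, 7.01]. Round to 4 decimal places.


Step 1: Compute log-barrier.
ln values: [1.8066, 0.7747, 1.9473]
phi = -(1.8066 + 0.7747 + 1.9473) = -4.5287
Step 2: Compute augmented objective.
t*f(x) = 6.86*8.23 = 56.4578
Total = 56.4578 - 4.5287 = 51.9291


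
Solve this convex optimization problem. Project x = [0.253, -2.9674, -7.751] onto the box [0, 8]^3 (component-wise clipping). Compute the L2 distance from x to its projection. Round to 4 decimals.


Project each component onto [0, 8].
clip(0.253) = 0.253, clip(-2.9674) = 0.0, clip(-7.751) = 0.0
Projection = [0.253, 0.0, 0.0]
Squared diffs: [0.0, 8.8055, 60.078]
Distance = sqrt(68.8835) = 8.2996


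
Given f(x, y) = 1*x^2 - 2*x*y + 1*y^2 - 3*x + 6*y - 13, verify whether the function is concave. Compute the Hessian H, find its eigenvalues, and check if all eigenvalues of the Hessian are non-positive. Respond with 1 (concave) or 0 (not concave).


The Hessian of f(x,y) = 1*x^2 - 2*x*y + 1*y^2 - 3*x + 6*y - 13 is:
H = [[2, -2], [-2, 2]]
Trace = 2 + 2 = 4
Determinant = 2*2 - (-2)^2 = 0
Discriminant = (4)^2 - 4*0 = 16.0
Eigenvalues: lambda_1 = 0.0, lambda_2 = 4.0
The function is not concave.

0


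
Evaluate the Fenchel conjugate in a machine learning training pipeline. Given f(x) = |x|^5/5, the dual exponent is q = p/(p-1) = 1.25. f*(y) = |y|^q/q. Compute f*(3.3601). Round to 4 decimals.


The conjugate exponent q satisfies 1/p + 1/q = 1.
p = 5, so q = 5/(5 - 1) = 1.25
|y|^q = 3.3601^1.25 = 4.5493
f*(3.3601) = 4.5493 / 1.25 = 3.6394


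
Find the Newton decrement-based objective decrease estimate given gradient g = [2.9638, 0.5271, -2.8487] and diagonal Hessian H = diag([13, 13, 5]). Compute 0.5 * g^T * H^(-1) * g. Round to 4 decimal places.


Step 1: H is diagonal, so H^(-1) * g = [0.228, 0.0405, -0.5697].
Step 2: g^T H^(-1) g = sum_i g_i^2 / H_ii
  = (2.9638)^2/13 + (0.5271)^2/13 + (-2.8487)^2/5
  = 0.6757 + 0.0214 + 1.623 = 2.3201
Step 3: Objective decrease = 0.5 * g^T H^(-1) g = 1.16


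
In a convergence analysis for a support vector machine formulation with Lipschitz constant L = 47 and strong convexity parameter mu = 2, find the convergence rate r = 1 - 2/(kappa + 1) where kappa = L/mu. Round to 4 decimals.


Step 1: Compute the condition number.
kappa = L/mu = 47/2 = 23.5
Step 2: Compute the convergence rate.
r = 1 - 2/(kappa + 1) = 1 - 2*mu/(L + mu) = (L - mu)/(L + mu) = 45/49 = 0.9184


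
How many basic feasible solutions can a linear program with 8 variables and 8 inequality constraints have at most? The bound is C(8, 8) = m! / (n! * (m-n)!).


Each vertex corresponds to some choice of n active constraints out of m, so the number of vertices is at most C(m, n) = m! / (n!(m-n)!).
m = 8, n = 8
Numerator: 8 * 7 * 6 * 5 * 4 * 3 * 2 * 1
Denominator: 8! = 40320
C(8, 8) = 1


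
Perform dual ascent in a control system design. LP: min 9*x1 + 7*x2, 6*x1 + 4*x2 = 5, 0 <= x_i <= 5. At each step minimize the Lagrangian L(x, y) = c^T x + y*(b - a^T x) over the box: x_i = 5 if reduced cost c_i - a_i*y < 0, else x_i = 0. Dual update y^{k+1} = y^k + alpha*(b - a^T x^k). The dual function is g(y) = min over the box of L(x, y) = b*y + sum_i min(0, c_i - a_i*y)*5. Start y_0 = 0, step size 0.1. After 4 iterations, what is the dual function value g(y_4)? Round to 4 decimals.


Dual ascent for LP: min 9*x1 + 7*x2, 6*x1 + 4*x2 = 5, 0 <= x_i <= 5
Step 1: y^k = 0.0, reduced costs: (9.0, 7.0)
  x^k = (0.0, 0.0), subgradient = b - a^T x = 5.0
  y^{k+1} = 0.0 + 0.1*5.0 = 0.5
Step 2: y^k = 0.5, reduced costs: (6.0, 5.0)
  x^k = (0.0, 0.0), subgradient = b - a^T x = 5.0
  y^{k+1} = 0.5 + 0.1*5.0 = 1.0
Step 3: y^k = 1.0, reduced costs: (3.0, 3.0)
  x^k = (0.0, 0.0), subgradient = b - a^T x = 5.0
  y^{k+1} = 1.0 + 0.1*5.0 = 1.5
Step 4: y^k = 1.5, reduced costs: (0.0, 1.0)
  x^k = (0.0, 0.0), subgradient = b - a^T x = 5.0
  y^{k+1} = 1.5 + 0.1*5.0 = 2.0
Dual objective at y_4 = 2.0: reduced costs (-3.0, -1.0), box minimizer x = (5.0, 5.0)
g(y_4) = b*y + (c1 - a1*y)*x1 + (c2 - a2*y)*x2 = 5*2.0 + (-3.0)*5.0 + (-1.0)*5.0 = 10.0 - 15.0 - 5.0 = -10.0


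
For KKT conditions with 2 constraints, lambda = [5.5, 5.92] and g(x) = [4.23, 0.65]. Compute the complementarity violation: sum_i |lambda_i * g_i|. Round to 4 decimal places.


KKT complementary slackness check:
lambda_1 * g_1 = 5.5 * 4.23 = 23.265
lambda_2 * g_2 = 5.92 * 0.65 = 3.848
Total violation = 23.265 + 3.848 = 27.113


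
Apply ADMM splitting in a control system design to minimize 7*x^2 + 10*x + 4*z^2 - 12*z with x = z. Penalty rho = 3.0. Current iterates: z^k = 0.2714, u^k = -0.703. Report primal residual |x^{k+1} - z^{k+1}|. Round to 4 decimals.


ADMM iteration with rho = 3.0, z^k = 0.2714, u^k = -0.703
Step 1: x-update.
Minimize 7*x^2 + 10*x + (3.0/2)*(x - 0.2714 - 0.703)^2
FOC: (2*7 + 3.0)*x = -10 + 3.0*(0.2714 + 0.703)
x^{k+1} = -0.4163
Step 2: z-update.
Minimize 4*z^2 - 12*z + (3.0/2)*(-0.4163 - z - 0.703)^2
FOC: (2*4 + 3.0)*z = 12 + 3.0*(-0.4163 - 0.703)
z^{k+1} = 0.7857
Step 3: u-update.
u^{k+1} = -0.703 - 0.4163 - 0.7857 = -1.9049
Step 4: Primal residual = |-0.4163 - 0.7857| = 1.2019


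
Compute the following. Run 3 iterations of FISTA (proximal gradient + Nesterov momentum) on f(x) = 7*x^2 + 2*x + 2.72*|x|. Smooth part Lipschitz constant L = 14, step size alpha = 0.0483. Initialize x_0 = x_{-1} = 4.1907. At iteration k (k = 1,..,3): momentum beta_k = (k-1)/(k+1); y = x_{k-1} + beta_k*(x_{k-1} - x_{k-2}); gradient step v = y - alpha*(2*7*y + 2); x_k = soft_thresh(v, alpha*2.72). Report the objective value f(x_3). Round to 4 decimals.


FISTA on f(x) = 7*x^2 + 2*x + 2.72*|x|
L = 14, alpha = 0.0483
Iteration 1: beta = 0.0, y = 4.1907 + 0.0*(4.1907 - 4.1907) = 4.1907
  grad(y) = 60.6698, v = y - alpha*grad = 1.2603
  prox(v) = soft_thresh(1.2603, 0.1314) = 1.129
Iteration 2: beta = 0.3333, y = 1.129 + 0.3333*(1.129 - 4.1907) = 0.1084
  grad(y) = 3.5176, v = y - alpha*grad = -0.0615
  prox(v) = soft_thresh(-0.0615, 0.1314) = 0.0
Iteration 3: beta = 0.5, y = 0.0 + 0.5*(0.0 - 1.129) = -0.5645
  grad(y) = -5.9028, v = y - alpha*grad = -0.2794
  prox(v) = soft_thresh(-0.2794, 0.1314) = -0.148
f(x_3) = 7*(-0.148)^2 + 2*(-0.148) + 2.72*|-0.148| = 0.2599


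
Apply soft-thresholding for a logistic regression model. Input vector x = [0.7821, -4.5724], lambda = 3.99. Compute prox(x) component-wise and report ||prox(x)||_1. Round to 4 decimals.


Soft-thresholding with lambda = 3.99:
prox(0.7821) = sign(0.7821)*max(|0.7821| - 3.99, 0) = 0.0
prox(-4.5724) = sign(-4.5724)*max(|-4.5724| - 3.99, 0) = -0.5824
prox(x) = [0.0, -0.5824]
||prox(x)||_1 = 0.0 + 0.5824 = 0.5824


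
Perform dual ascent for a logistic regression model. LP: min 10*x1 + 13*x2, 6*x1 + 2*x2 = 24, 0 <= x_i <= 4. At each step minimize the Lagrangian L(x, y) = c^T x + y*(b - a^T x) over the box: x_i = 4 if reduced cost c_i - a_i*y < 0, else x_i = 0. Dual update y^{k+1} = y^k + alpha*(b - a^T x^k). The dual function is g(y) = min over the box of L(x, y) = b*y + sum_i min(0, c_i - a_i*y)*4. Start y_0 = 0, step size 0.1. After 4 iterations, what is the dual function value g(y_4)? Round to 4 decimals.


Dual ascent for LP: min 10*x1 + 13*x2, 6*x1 + 2*x2 = 24, 0 <= x_i <= 4
Step 1: y^k = 0.0, reduced costs: (10.0, 13.0)
  x^k = (0.0, 0.0), subgradient = b - a^T x = 24.0
  y^{k+1} = 0.0 + 0.1*24.0 = 2.4
Step 2: y^k = 2.4, reduced costs: (-4.4, 8.2)
  x^k = (4.0, 0.0), subgradient = b - a^T x = 0.0
  y^{k+1} = 2.4 + 0.1*0.0 = 2.4
Step 3: y^k = 2.4, reduced costs: (-4.4, 8.2)
  x^k = (4.0, 0.0), subgradient = b - a^T x = 0.0
  y^{k+1} = 2.4 + 0.1*0.0 = 2.4
Step 4: y^k = 2.4, reduced costs: (-4.4, 8.2)
  x^k = (4.0, 0.0), subgradient = b - a^T x = 0.0
  y^{k+1} = 2.4 + 0.1*0.0 = 2.4
Dual objective at y_4 = 2.4: reduced costs (-4.4, 8.2), box minimizer x = (4.0, 0.0)
g(y_4) = b*y + (c1 - a1*y)*x1 + (c2 - a2*y)*x2 = 24*2.4 + (-4.4)*4.0 + 8.2*0.0 = 57.6 - 17.6 + 0.0 = 40.0


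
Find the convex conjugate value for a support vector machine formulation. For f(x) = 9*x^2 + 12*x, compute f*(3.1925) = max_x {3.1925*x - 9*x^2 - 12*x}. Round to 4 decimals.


f*(y) = sup_x {y*x - a*x^2 - b*x} = sup_x {(y-b)*x - a*x^2}
FOC: (y - b) - 2a*x = 0 => x* = (y - b)/(2a)
x* = (3.1925 - 12)/(2*9) = -0.4893
f*(3.1925) = (y-b)^2/(4a) = (3.1925 - 12)^2/(4*9)
= 77.5721/36 = 2.1548


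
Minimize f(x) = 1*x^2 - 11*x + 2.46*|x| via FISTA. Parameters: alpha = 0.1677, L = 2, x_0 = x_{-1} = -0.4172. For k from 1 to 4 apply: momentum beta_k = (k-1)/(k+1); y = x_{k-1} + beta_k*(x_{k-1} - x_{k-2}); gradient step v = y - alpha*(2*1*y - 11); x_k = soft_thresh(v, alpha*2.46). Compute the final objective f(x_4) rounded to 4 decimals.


FISTA on f(x) = 1*x^2 - 11*x + 2.46*|x|
L = 2, alpha = 0.1677
Iteration 1: beta = 0.0, y = -0.4172 + 0.0*(-0.4172 + 0.4172) = -0.4172
  grad(y) = -11.8344, v = y - alpha*grad = 1.5674
  prox(v) = soft_thresh(1.5674, 0.4125) = 1.1549
Iteration 2: beta = 0.3333, y = 1.1549 + 0.3333*(1.1549 + 0.4172) = 1.6789
  grad(y) = -7.6422, v = y - alpha*grad = 2.9605
  prox(v) = soft_thresh(2.9605, 0.4125) = 2.548
Iteration 3: beta = 0.5, y = 2.548 + 0.5*(2.548 - 1.1549) = 3.2445
  grad(y) = -4.511, v = y - alpha*grad = 4.001
  prox(v) = soft_thresh(4.001, 0.4125) = 3.5885
Iteration 4: beta = 0.6, y = 3.5885 + 0.6*(3.5885 - 2.548) = 4.2128
  grad(y) = -2.5745, v = y - alpha*grad = 4.6445
  prox(v) = soft_thresh(4.6445, 0.4125) = 4.232
f(x_4) = 1*4.232^2 - 11*4.232 + 2.46*|4.232| = -18.2315


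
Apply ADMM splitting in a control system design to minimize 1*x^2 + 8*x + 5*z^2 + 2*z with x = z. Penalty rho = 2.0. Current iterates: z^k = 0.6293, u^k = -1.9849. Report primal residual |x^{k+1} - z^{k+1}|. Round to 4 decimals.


ADMM iteration with rho = 2.0, z^k = 0.6293, u^k = -1.9849
Step 1: x-update.
Minimize 1*x^2 + 8*x + (2.0/2)*(x - 0.6293 - 1.9849)^2
FOC: (2*1 + 2.0)*x = -8 + 2.0*(0.6293 + 1.9849)
x^{k+1} = -0.6929
Step 2: z-update.
Minimize 5*z^2 + 2*z + (2.0/2)*(-0.6929 - z - 1.9849)^2
FOC: (2*5 + 2.0)*z = -2 + 2.0*(-0.6929 - 1.9849)
z^{k+1} = -0.613
Step 3: u-update.
u^{k+1} = -1.9849 - 0.6929 + 0.613 = -2.0648
Step 4: Primal residual = |-0.6929 + 0.613| = 0.0799


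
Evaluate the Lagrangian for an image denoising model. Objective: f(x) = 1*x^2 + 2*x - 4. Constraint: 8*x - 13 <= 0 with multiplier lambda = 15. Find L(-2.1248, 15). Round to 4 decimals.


Step 1: Evaluate f(x).
f(-2.1248) = 1*(-2.1248)^2 + 2*(-2.1248) - 4 = -3.7348
Step 2: Evaluate g(x).
g(-2.1248) = 8*-2.1248 - 13 = -29.9984
Step 3: Compute Lagrangian.
L = -3.7348 + 15*-29.9984 = -453.7108


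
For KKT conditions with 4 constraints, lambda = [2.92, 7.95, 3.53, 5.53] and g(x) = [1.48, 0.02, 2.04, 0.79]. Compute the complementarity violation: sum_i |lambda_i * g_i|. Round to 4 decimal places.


KKT complementary slackness check:
lambda_1 * g_1 = 2.92 * 1.48 = 4.3216
lambda_2 * g_2 = 7.95 * 0.02 = 0.159
lambda_3 * g_3 = 3.53 * 2.04 = 7.2012
lambda_4 * g_4 = 5.53 * 0.79 = 4.3687
Total violation = 4.3216 + 0.159 + 7.2012 + 4.3687 = 16.0505


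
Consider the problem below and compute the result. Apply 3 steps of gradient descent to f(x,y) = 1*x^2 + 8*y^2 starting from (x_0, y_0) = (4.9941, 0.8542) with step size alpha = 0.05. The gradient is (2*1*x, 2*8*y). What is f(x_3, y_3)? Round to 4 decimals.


Gradient descent on f(x,y) = 1*x^2 + 8*y^2.
Starting point: (4.9941, 0.8542), alpha = 0.05
Step 1: grad_x = 2*1*4.9941 = 9.9882, grad_y = 2*8*0.8542 = 13.6672
  x_1 = 4.9941 - 0.05*9.9882 = 4.4947
  y_1 = 0.8542 - 0.05*13.6672 = 0.1708
Step 2: grad_x = 2*1*4.4947 = 8.9894, grad_y = 2*8*0.1708 = 2.7334
  x_2 = 4.4947 - 0.05*8.9894 = 4.0452
  y_2 = 0.1708 - 0.05*2.7334 = 0.0342
Step 3: grad_x = 2*1*4.0452 = 8.0904, grad_y = 2*8*0.0342 = 0.5467
  x_3 = 4.0452 - 0.05*8.0904 = 3.6407
  y_3 = 0.0342 - 0.05*0.5467 = 0.0068
f(3.6407, 0.0068) = 1*3.6407^2 + 8*0.0068^2 = 13.2551


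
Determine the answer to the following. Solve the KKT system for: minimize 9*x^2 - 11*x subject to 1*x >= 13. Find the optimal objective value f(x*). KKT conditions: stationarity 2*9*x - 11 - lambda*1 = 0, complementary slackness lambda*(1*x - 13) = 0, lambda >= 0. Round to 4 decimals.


Step 1: Try lambda = 0 (constraint inactive).
x_unc = 11/(2*9) = 0.6111
Check: 1*0.6111 = 0.6111 < 13 -- violated!
Step 2: Constraint must be active: 1*x = 13
x* = 13/1 = 13.0
lambda = (2*9*13.0 - 11)/1 = 223.0
Step 3: Compute optimal value.
f(x*) = 9*13.0^2 - 11*13.0 = 1378.0


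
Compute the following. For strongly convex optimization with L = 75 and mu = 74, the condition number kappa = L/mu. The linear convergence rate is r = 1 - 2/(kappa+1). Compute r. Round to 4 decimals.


Step 1: Compute the condition number.
kappa = L/mu = 75/74 = 1.0135
Step 2: Compute the convergence rate.
r = 1 - 2/(kappa + 1) = 1 - 2*mu/(L + mu) = (L - mu)/(L + mu) = 1/149 = 0.0067


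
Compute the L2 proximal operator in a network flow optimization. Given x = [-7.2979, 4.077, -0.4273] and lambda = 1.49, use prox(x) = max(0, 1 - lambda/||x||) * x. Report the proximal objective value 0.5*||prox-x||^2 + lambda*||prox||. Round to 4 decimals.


Step 1: Compute ||x||.
||x|| = 8.3704
Step 2: Compute scaling factor.
scale = max(0, 1 - 1.49/8.3704) = 0.822
Step 3: prox(x) = [-5.9988, 3.3513, -0.3512]
||prox(x)|| = 6.8804
Step 4: Proximal objective.
0.5*||prox-x||^2 = 1.1101
lambda*||prox|| = 10.2518
Total = 11.3619


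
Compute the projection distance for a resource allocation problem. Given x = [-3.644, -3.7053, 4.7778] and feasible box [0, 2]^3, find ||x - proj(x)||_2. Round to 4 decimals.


Project each component onto [0, 2].
clip(-3.644) = 0.0, clip(-3.7053) = 0.0, clip(4.7778) = 2.0
Projection = [0.0, 0.0, 2.0]
Squared diffs: [13.2787, 13.7292, 7.7162]
Distance = sqrt(34.7241) = 5.8927


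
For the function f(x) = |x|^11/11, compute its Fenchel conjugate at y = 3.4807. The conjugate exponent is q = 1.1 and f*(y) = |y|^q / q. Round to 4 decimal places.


The conjugate exponent q satisfies 1/p + 1/q = 1.
p = 11, so q = 11/(11 - 1) = 1.1
|y|^q = 3.4807^1.1 = 3.9431
f*(3.4807) = 3.9431 / 1.1 = 3.5846


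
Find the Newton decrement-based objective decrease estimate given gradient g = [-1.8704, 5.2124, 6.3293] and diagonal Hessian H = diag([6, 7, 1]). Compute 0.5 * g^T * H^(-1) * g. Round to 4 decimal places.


Step 1: H is diagonal, so H^(-1) * g = [-0.3117, 0.7446, 6.3293].
Step 2: g^T H^(-1) g = sum_i g_i^2 / H_ii
  = (-1.8704)^2/6 + (5.2124)^2/7 + (6.3293)^2/1
  = 0.5831 + 3.8813 + 40.06 = 44.5244
Step 3: Objective decrease = 0.5 * g^T H^(-1) g = 22.2622


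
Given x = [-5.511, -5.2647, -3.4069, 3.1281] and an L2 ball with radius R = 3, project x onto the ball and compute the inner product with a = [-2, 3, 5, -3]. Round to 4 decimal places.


Step 1: Compute ||x|| (intermediates to 6 decimals).
||x|| = sqrt((-5.511)^2 + (-5.2647)^2 + (-3.4069)^2 + 3.1281^2) = 8.915165
Step 2: Project.
Since ||x|| > R, scale = R/||x|| = 3/8.915165 = 0.336505, proj(x) = scale * x
proj(x) = [-1.854479, -1.771598, -1.146439, 1.052621]
Step 3: Dot product.
a^T * proj(x) = -2*(-1.854479) + 3*(-1.771598) + 5*(-1.146439) - 3*1.052621 = -10.4959


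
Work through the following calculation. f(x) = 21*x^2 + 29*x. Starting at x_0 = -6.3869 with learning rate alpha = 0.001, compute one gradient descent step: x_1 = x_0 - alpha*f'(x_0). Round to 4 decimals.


We compute the gradient at x_0 and apply the update.
f'(x) = 42*x + 29
f'(-6.3869) = 42*-6.3869 + 29 = -239.2498
x_1 = -6.3869 - 0.001*-239.2498 = -6.1477


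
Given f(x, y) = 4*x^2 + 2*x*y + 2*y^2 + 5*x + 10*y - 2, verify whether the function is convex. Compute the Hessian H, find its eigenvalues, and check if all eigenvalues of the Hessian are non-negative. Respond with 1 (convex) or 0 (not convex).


The Hessian of f(x,y) = 4*x^2 + 2*x*y + 2*y^2 + 5*x + 10*y - 2 is:
H = [[8, 2], [2, 4]]
Trace = 8 + 4 = 12
Determinant = 8*4 - (2)^2 = 28
Discriminant = (12)^2 - 4*28 = 32.0
Eigenvalues: lambda_1 = 3.1716, lambda_2 = 8.8284
The function is convex.

1
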